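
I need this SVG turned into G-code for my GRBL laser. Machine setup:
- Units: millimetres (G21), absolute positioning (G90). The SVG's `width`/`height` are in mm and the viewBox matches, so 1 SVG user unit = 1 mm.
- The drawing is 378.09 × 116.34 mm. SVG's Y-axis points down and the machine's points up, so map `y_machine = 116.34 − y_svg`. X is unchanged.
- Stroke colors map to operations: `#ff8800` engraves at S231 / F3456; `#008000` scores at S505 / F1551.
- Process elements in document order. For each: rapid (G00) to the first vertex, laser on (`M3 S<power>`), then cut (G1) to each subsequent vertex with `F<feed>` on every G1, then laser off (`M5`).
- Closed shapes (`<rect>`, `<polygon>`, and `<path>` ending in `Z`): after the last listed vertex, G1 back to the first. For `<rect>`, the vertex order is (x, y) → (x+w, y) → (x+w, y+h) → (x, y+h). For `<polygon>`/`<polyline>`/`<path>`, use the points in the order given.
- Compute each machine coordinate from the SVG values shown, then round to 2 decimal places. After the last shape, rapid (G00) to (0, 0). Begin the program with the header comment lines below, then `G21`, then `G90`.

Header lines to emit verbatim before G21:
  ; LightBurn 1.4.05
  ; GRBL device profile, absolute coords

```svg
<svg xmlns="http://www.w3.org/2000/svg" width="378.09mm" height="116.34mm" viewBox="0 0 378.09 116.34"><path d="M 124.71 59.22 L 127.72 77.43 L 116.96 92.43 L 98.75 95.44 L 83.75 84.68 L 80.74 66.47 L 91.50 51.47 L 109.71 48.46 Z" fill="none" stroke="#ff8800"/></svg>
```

Since the viewBox matches the mm dimensions, user units are millimetres directly. The only transform is the Y-flip y_m = 116.34 − y_svg.

Shape 1 is a regular polygon drawn with `<path>`. Its stroke #ff8800 means engrave at S231, F3456. After flipping Y the toolpath is (124.71,57.12) → (127.72,38.91) → (116.96,23.91) → (98.75,20.90) → (83.75,31.66) → (80.74,49.87) → (91.50,64.87) → (109.71,67.88) → (124.71,57.12), returning to the start.

; LightBurn 1.4.05
; GRBL device profile, absolute coords
G21
G90
G00 X124.71 Y57.12
M3 S231
G1 X127.72 Y38.91 F3456
G1 X116.96 Y23.91 F3456
G1 X98.75 Y20.90 F3456
G1 X83.75 Y31.66 F3456
G1 X80.74 Y49.87 F3456
G1 X91.50 Y64.87 F3456
G1 X109.71 Y67.88 F3456
G1 X124.71 Y57.12 F3456
M5
G00 X0.00 Y0.00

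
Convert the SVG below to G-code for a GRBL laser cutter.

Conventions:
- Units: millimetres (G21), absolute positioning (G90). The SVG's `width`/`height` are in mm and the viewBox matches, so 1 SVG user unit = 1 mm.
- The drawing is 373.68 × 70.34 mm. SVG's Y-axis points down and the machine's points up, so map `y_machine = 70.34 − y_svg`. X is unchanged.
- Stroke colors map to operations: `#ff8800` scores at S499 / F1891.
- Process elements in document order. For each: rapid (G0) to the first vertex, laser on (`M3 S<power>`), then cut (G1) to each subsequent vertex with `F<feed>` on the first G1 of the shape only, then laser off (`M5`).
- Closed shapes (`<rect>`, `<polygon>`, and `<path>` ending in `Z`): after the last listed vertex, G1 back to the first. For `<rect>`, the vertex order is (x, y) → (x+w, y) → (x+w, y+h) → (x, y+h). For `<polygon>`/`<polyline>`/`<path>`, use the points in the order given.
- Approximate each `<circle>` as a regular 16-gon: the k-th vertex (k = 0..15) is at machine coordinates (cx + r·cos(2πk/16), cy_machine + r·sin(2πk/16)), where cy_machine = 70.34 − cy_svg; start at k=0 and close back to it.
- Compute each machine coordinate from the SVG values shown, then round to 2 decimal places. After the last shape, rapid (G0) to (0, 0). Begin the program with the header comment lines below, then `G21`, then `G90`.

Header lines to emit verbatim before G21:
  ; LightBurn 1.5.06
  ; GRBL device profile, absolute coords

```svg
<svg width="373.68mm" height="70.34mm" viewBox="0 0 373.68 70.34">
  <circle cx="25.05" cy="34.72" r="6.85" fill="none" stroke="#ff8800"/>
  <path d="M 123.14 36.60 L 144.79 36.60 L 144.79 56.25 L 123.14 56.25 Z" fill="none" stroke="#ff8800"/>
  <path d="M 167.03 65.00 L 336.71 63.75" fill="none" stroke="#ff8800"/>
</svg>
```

; LightBurn 1.5.06
; GRBL device profile, absolute coords
G21
G90
G0 X31.90 Y35.62
M3 S499
G1 X31.38 Y38.24 F1891
G1 X29.89 Y40.46
G1 X27.67 Y41.95
G1 X25.05 Y42.47
G1 X22.43 Y41.95
G1 X20.21 Y40.46
G1 X18.72 Y38.24
G1 X18.20 Y35.62
G1 X18.72 Y33.00
G1 X20.21 Y30.78
G1 X22.43 Y29.29
G1 X25.05 Y28.77
G1 X27.67 Y29.29
G1 X29.89 Y30.78
G1 X31.38 Y33.00
G1 X31.90 Y35.62
M5
G0 X123.14 Y33.74
M3 S499
G1 X144.79 Y33.74 F1891
G1 X144.79 Y14.09
G1 X123.14 Y14.09
G1 X123.14 Y33.74
M5
G0 X167.03 Y5.34
M3 S499
G1 X336.71 Y6.59 F1891
M5
G0 X0.00 Y0.00

1 u = 1 mm; y_m = 70.34 − y.

[1] `<circle>` circle, #ff8800→score S499 F1891: (31.90,35.62) → (31.38,38.24) → (29.89,40.46) → (27.67,41.95) → (25.05,42.47) → (22.43,41.95) → (20.21,40.46) → (18.72,38.24) → (18.20,35.62) → (18.72,33.00) → (20.21,30.78) → (22.43,29.29) → (25.05,28.77) → (27.67,29.29) → (29.89,30.78) → (31.38,33.00) → (31.90,35.62) (closed)

[2] `<path>` rectangle, #ff8800→score S499 F1891: (123.14,33.74) → (144.79,33.74) → (144.79,14.09) → (123.14,14.09) → (123.14,33.74) (closed)

[3] `<path>` line segment, #ff8800→score S499 F1891: (167.03,5.34) → (336.71,6.59)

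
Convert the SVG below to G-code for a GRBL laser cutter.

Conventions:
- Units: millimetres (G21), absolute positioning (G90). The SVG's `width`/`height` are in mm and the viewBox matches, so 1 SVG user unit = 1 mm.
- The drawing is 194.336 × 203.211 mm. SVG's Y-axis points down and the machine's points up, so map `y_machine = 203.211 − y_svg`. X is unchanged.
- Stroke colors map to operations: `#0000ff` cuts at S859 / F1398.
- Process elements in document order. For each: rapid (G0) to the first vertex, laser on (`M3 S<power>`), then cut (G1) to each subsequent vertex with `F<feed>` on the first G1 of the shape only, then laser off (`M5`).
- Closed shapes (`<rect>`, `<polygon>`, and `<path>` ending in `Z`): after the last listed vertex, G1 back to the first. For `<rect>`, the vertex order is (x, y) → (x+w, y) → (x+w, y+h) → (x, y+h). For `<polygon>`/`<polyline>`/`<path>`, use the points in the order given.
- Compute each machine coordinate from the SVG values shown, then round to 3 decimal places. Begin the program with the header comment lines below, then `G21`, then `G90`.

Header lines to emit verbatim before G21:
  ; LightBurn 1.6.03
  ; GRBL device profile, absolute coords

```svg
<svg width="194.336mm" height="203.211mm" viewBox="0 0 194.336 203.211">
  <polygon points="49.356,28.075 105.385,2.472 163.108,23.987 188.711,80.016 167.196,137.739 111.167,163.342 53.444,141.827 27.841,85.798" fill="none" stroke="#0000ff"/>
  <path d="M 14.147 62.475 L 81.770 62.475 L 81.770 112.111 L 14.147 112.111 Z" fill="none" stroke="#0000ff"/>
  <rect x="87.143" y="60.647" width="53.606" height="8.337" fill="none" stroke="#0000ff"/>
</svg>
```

viewBox `0 0 194.336 203.211` with mm width/height → 1 unit = 1 mm. Flip: y_m = 203.211 − y_svg.

**Shape 1** — `<polygon>` regular polygon, stroke `#0000ff` → cut (S859, F1398). Machine vertices: (49.356,175.136) → (105.385,200.739) → (163.108,179.224) → (188.711,123.195) → (167.196,65.472) → (111.167,39.869) → (53.444,61.384) → (27.841,117.413) → (49.356,175.136). Closed: final G1 returns to the first vertex.

**Shape 2** — `<path>` rectangle, stroke `#0000ff` → cut (S859, F1398). Machine vertices: (14.147,140.736) → (81.770,140.736) → (81.770,91.100) → (14.147,91.100) → (14.147,140.736). Closed: final G1 returns to the first vertex.

**Shape 3** — `<rect>` rectangle, stroke `#0000ff` → cut (S859, F1398). Machine vertices: (87.143,142.564) → (140.749,142.564) → (140.749,134.227) → (87.143,134.227) → (87.143,142.564). Closed: final G1 returns to the first vertex.

; LightBurn 1.6.03
; GRBL device profile, absolute coords
G21
G90
G0 X49.356 Y175.136
M3 S859
G1 X105.385 Y200.739 F1398
G1 X163.108 Y179.224
G1 X188.711 Y123.195
G1 X167.196 Y65.472
G1 X111.167 Y39.869
G1 X53.444 Y61.384
G1 X27.841 Y117.413
G1 X49.356 Y175.136
M5
G0 X14.147 Y140.736
M3 S859
G1 X81.770 Y140.736 F1398
G1 X81.770 Y91.100
G1 X14.147 Y91.100
G1 X14.147 Y140.736
M5
G0 X87.143 Y142.564
M3 S859
G1 X140.749 Y142.564 F1398
G1 X140.749 Y134.227
G1 X87.143 Y134.227
G1 X87.143 Y142.564
M5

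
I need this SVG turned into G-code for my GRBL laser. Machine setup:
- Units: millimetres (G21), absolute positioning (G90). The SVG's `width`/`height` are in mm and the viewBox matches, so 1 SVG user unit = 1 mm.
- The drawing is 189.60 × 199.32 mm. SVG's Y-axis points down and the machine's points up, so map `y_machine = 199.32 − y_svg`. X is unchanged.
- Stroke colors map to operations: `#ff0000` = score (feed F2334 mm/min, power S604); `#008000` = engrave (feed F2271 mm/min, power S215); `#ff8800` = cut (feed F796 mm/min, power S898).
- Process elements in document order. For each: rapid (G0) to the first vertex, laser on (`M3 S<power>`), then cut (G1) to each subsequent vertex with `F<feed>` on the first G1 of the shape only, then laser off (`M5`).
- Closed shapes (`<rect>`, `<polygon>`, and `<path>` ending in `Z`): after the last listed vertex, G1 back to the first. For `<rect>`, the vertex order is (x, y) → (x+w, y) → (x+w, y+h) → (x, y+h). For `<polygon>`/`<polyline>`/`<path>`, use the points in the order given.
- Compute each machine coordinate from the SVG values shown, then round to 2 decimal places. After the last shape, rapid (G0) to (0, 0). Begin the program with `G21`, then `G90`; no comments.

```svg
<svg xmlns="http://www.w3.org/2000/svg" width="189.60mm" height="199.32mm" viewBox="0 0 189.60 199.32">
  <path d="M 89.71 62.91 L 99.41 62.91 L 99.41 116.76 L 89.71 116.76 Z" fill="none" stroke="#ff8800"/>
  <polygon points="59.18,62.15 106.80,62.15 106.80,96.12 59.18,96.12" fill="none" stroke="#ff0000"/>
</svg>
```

G21
G90
G0 X89.71 Y136.41
M3 S898
G1 X99.41 Y136.41 F796
G1 X99.41 Y82.56
G1 X89.71 Y82.56
G1 X89.71 Y136.41
M5
G0 X59.18 Y137.17
M3 S604
G1 X106.80 Y137.17 F2334
G1 X106.80 Y103.20
G1 X59.18 Y103.20
G1 X59.18 Y137.17
M5
G0 X0.00 Y0.00

viewBox `0 0 189.60 199.32` with mm width/height → 1 unit = 1 mm. Flip: y_m = 199.32 − y_svg.

**Shape 1** — `<path>` rectangle, stroke `#ff8800` → cut (S898, F796). Machine vertices: (89.71,136.41) → (99.41,136.41) → (99.41,82.56) → (89.71,82.56) → (89.71,136.41). Closed: final G1 returns to the first vertex.

**Shape 2** — `<polygon>` rectangle, stroke `#ff0000` → score (S604, F2334). Machine vertices: (59.18,137.17) → (106.80,137.17) → (106.80,103.20) → (59.18,103.20) → (59.18,137.17). Closed: final G1 returns to the first vertex.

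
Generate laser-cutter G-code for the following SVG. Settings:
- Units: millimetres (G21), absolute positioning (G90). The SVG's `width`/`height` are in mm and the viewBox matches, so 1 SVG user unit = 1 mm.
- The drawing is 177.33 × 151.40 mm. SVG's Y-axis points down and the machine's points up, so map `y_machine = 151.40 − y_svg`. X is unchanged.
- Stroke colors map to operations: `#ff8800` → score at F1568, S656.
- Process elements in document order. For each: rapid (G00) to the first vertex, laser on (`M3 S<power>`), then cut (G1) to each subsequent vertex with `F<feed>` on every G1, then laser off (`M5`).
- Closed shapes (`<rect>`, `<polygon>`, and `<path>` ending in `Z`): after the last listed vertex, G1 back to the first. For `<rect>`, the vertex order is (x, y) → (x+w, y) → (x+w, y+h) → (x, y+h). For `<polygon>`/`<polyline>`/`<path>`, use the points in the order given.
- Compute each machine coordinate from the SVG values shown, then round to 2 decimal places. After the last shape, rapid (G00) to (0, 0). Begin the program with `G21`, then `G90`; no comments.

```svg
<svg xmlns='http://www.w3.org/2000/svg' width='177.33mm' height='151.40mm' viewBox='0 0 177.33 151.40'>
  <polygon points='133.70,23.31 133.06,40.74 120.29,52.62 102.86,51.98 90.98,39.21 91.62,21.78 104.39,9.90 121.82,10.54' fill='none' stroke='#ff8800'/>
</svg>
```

Since the viewBox matches the mm dimensions, user units are millimetres directly. The only transform is the Y-flip y_m = 151.40 − y_svg.

Shape 1 is a regular polygon drawn with `<polygon>`. Its stroke #ff8800 means score at S656, F1568. After flipping Y the toolpath is (133.70,128.09) → (133.06,110.66) → (120.29,98.78) → (102.86,99.42) → (90.98,112.19) → (91.62,129.62) → (104.39,141.50) → (121.82,140.86) → (133.70,128.09), returning to the start.

G21
G90
G00 X133.70 Y128.09
M3 S656
G1 X133.06 Y110.66 F1568
G1 X120.29 Y98.78 F1568
G1 X102.86 Y99.42 F1568
G1 X90.98 Y112.19 F1568
G1 X91.62 Y129.62 F1568
G1 X104.39 Y141.50 F1568
G1 X121.82 Y140.86 F1568
G1 X133.70 Y128.09 F1568
M5
G00 X0.00 Y0.00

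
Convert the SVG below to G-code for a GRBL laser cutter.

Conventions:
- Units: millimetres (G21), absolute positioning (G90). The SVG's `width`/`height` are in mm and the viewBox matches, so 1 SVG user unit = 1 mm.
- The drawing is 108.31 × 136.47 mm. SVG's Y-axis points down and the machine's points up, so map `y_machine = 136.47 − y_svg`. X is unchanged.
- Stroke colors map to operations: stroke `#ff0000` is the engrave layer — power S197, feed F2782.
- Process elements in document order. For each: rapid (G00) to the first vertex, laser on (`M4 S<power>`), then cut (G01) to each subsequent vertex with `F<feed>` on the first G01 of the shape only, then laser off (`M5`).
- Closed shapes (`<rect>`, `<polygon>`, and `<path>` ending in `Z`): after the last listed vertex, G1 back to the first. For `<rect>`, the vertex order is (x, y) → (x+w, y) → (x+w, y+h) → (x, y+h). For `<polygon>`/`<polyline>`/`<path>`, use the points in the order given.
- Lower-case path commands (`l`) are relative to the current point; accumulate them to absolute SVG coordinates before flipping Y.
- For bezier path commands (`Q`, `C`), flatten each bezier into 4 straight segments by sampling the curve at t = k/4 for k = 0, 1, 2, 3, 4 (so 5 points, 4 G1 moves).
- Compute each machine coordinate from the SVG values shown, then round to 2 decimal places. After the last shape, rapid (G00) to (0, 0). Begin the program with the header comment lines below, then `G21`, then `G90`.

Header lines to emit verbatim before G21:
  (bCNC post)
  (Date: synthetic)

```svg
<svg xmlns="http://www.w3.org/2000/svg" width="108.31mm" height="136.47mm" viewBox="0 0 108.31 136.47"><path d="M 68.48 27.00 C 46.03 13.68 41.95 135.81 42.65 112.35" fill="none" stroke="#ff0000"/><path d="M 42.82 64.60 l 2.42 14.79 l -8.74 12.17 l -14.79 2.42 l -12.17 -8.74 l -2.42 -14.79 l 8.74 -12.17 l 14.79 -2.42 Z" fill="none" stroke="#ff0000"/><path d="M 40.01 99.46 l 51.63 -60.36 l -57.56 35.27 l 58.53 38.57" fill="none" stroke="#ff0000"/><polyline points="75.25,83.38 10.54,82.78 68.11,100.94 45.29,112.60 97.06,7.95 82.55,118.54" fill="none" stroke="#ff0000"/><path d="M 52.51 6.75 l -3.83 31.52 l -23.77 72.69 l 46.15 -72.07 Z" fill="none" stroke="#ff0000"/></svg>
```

(bCNC post)
(Date: synthetic)
G21
G90
G00 X68.48 Y109.47
M4 S197
G01 X54.87 Y98.45 F2782
G01 X46.88 Y62.99
G01 X43.23 Y29.43
G01 X42.65 Y24.12
M5
G00 X42.82 Y71.87
M4 S197
G01 X45.24 Y57.08 F2782
G01 X36.50 Y44.91
G01 X21.71 Y42.49
G01 X9.54 Y51.23
G01 X7.12 Y66.02
G01 X15.86 Y78.19
G01 X30.65 Y80.61
G01 X42.82 Y71.87
M5
G00 X40.01 Y37.01
M4 S197
G01 X91.64 Y97.37 F2782
G01 X34.08 Y62.10
G01 X92.61 Y23.53
M5
G00 X75.25 Y53.09
M4 S197
G01 X10.54 Y53.69 F2782
G01 X68.11 Y35.53
G01 X45.29 Y23.87
G01 X97.06 Y128.52
G01 X82.55 Y17.93
M5
G00 X52.51 Y129.72
M4 S197
G01 X48.68 Y98.20 F2782
G01 X24.91 Y25.51
G01 X71.06 Y97.58
G01 X52.51 Y129.72
M5
G00 X0.00 Y0.00

viewBox `0 0 108.31 136.47` with mm width/height → 1 unit = 1 mm. Flip: y_m = 136.47 − y_svg.

**Shape 1** — `<path>` cubic bezier, stroke `#ff0000` → engrave (S197, F2782). Control points (SVG): P0=(68.48,27.00), P1=(46.03,13.68), P2=(41.95,135.81), P3=(42.65,112.35); sampled at t=k/4. Machine vertices: (68.48,109.47) → (54.87,98.45) → (46.88,62.99) → (43.23,29.43) → (42.65,24.12). Open path.

**Shape 2** — `<path>` regular polygon, stroke `#ff0000` → engrave (S197, F2782). Machine vertices: (42.82,71.87) → (45.24,57.08) → (36.50,44.91) → (21.71,42.49) → (9.54,51.23) → (7.12,66.02) → (15.86,78.19) → (30.65,80.61) → (42.82,71.87). Closed: final G1 returns to the first vertex.

**Shape 3** — `<path>` open polyline, stroke `#ff0000` → engrave (S197, F2782). Machine vertices: (40.01,37.01) → (91.64,97.37) → (34.08,62.10) → (92.61,23.53). Open path.

**Shape 4** — `<polyline>` open polyline, stroke `#ff0000` → engrave (S197, F2782). Machine vertices: (75.25,53.09) → (10.54,53.69) → (68.11,35.53) → (45.29,23.87) → (97.06,128.52) → (82.55,17.93). Open path.

**Shape 5** — `<path>` closed polygon, stroke `#ff0000` → engrave (S197, F2782). Machine vertices: (52.51,129.72) → (48.68,98.20) → (24.91,25.51) → (71.06,97.58) → (52.51,129.72). Closed: final G1 returns to the first vertex.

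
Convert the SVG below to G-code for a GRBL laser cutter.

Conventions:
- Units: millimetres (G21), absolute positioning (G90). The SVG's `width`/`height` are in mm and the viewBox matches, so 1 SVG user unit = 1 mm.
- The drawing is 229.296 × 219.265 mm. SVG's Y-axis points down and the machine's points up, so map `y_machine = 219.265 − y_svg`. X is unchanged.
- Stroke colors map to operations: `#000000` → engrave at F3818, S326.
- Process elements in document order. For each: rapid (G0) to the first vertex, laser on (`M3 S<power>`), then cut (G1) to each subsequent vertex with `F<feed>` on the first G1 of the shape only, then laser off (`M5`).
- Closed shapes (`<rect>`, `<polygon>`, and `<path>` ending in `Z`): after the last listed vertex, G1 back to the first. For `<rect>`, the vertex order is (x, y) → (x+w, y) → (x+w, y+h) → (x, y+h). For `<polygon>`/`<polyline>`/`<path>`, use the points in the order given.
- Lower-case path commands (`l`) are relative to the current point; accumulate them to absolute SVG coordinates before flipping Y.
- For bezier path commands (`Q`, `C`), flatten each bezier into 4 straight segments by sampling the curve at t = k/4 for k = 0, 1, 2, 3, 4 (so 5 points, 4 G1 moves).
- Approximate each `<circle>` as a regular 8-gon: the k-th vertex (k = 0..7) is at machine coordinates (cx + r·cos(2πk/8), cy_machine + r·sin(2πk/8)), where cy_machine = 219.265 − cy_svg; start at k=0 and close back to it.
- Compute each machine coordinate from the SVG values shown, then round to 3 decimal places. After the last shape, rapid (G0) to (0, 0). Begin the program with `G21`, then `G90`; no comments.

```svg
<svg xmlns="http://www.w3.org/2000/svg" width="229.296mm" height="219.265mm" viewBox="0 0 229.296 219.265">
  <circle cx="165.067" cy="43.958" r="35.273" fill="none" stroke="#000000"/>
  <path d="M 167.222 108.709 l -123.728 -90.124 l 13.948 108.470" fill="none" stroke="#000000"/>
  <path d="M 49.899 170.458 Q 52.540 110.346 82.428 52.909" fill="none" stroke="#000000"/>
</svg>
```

G21
G90
G0 X200.340 Y175.307
M3 S326
G1 X190.009 Y200.249 F3818
G1 X165.067 Y210.580
G1 X140.125 Y200.249
G1 X129.794 Y175.307
G1 X140.125 Y150.365
G1 X165.067 Y140.034
G1 X190.009 Y150.365
G1 X200.340 Y175.307
M5
G0 X167.222 Y110.556
M3 S326
G1 X43.494 Y200.680 F3818
G1 X57.442 Y92.210
M5
G0 X49.899 Y48.807
M3 S326
G1 X52.922 Y78.696 F3818
G1 X59.352 Y108.250
G1 X69.187 Y137.470
G1 X82.428 Y166.356
M5
G0 X0.000 Y0.000

1 u = 1 mm; y_m = 219.265 − y.

[1] `<circle>` circle, #000000→engrave S326 F3818: (200.340,175.307) → (190.009,200.249) → (165.067,210.580) → (140.125,200.249) → (129.794,175.307) → (140.125,150.365) → (165.067,140.034) → (190.009,150.365) → (200.340,175.307) (closed)

[2] `<path>` open polyline, #000000→engrave S326 F3818: (167.222,110.556) → (43.494,200.680) → (57.442,92.210)

[3] `<path>` quadratic bezier, #000000→engrave S326 F3818: (49.899,48.807) → (52.922,78.696) → (59.352,108.250) → (69.187,137.470) → (82.428,166.356)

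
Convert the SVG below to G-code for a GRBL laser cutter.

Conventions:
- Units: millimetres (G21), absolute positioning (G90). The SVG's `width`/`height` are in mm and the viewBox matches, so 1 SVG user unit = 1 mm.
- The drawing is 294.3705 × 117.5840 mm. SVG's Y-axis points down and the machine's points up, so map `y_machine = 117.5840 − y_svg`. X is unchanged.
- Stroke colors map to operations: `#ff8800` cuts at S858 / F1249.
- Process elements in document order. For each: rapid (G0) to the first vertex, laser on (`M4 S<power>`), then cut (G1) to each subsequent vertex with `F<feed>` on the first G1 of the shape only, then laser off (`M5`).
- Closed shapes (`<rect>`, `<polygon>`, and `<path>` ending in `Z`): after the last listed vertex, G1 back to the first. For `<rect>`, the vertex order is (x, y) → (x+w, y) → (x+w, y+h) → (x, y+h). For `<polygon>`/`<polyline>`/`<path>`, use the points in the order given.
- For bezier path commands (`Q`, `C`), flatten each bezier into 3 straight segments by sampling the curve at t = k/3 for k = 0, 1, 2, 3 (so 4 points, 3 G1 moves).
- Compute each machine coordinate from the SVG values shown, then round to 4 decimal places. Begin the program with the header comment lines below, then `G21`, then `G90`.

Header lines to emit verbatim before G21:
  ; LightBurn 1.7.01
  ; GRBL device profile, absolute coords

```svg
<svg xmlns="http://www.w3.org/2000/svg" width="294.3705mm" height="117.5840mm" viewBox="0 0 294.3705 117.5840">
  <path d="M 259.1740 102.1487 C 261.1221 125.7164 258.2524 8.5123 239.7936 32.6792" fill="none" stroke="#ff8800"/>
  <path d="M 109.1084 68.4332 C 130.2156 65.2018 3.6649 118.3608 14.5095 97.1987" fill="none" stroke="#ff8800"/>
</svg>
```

viewBox `0 0 294.3705 117.5840` with mm width/height → 1 unit = 1 mm. Flip: y_m = 117.5840 − y_svg.

**Shape 1** — `<path>` cubic bezier, stroke `#ff8800` → cut (S858, F1249). Control points (SVG): P0=(259.1740,102.1487), P1=(261.1221,125.7164), P2=(258.2524,8.5123), P3=(239.7936,32.6792); sampled at t=k/3. Machine vertices: (259.1740,15.4353) → (259.1172,28.3418) → (253.4550,72.3978) → (239.7936,84.9048). Open path.

**Shape 2** — `<path>` cubic bezier, stroke `#ff8800` → cut (S858, F1249). Control points (SVG): P0=(109.1084,68.4332), P1=(130.2156,65.2018), P2=(3.6649,118.3608), P3=(14.5095,97.1987); sampled at t=k/3. Machine vertices: (109.1084,49.1508) → (91.5538,38.4266) → (38.9058,19.1557) → (14.5095,20.3853). Open path.

; LightBurn 1.7.01
; GRBL device profile, absolute coords
G21
G90
G0 X259.1740 Y15.4353
M4 S858
G1 X259.1172 Y28.3418 F1249
G1 X253.4550 Y72.3978
G1 X239.7936 Y84.9048
M5
G0 X109.1084 Y49.1508
M4 S858
G1 X91.5538 Y38.4266 F1249
G1 X38.9058 Y19.1557
G1 X14.5095 Y20.3853
M5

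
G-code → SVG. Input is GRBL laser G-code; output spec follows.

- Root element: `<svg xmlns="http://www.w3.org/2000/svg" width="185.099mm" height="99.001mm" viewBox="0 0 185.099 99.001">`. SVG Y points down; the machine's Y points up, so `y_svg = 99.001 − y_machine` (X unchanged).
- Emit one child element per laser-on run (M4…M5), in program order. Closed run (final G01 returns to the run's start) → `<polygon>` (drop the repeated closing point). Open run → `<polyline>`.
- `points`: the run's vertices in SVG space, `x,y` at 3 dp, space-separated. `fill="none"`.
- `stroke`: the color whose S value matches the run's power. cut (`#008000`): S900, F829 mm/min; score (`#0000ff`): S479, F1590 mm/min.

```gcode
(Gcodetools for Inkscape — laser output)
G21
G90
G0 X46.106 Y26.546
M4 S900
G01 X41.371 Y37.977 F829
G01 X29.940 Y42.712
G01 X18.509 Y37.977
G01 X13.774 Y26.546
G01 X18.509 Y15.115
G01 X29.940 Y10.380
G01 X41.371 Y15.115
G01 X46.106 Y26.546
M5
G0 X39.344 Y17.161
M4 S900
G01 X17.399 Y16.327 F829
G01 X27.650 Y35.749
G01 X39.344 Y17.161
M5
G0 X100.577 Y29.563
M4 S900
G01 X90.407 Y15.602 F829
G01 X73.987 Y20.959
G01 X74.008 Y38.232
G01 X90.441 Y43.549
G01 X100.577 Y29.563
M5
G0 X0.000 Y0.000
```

Machine Y-up, SVG Y-down with viewBox height 99.001, so y_svg = 99.001 − y_machine; X carries over. Every run uses S900, so all elements get stroke `#008000` (cut).

Run 1: The run returns to its start, so emit a `<polygon>` with points (Y-flipped): 46.106,72.455 41.371,61.024 29.940,56.289 18.509,61.024 13.774,72.455 18.509,83.886 29.940,88.621 41.371,83.886.

Run 2: The run returns to its start, so emit a `<polygon>` with points (Y-flipped): 39.344,81.840 17.399,82.674 27.650,63.252.

Run 3: The run returns to its start, so emit a `<polygon>` with points (Y-flipped): 100.577,69.438 90.407,83.399 73.987,78.042 74.008,60.769 90.441,55.452.

<svg xmlns="http://www.w3.org/2000/svg" width="185.099mm" height="99.001mm" viewBox="0 0 185.099 99.001">
  <polygon points="46.106,72.455 41.371,61.024 29.940,56.289 18.509,61.024 13.774,72.455 18.509,83.886 29.940,88.621 41.371,83.886" fill="none" stroke="#008000"/>
  <polygon points="39.344,81.840 17.399,82.674 27.650,63.252" fill="none" stroke="#008000"/>
  <polygon points="100.577,69.438 90.407,83.399 73.987,78.042 74.008,60.769 90.441,55.452" fill="none" stroke="#008000"/>
</svg>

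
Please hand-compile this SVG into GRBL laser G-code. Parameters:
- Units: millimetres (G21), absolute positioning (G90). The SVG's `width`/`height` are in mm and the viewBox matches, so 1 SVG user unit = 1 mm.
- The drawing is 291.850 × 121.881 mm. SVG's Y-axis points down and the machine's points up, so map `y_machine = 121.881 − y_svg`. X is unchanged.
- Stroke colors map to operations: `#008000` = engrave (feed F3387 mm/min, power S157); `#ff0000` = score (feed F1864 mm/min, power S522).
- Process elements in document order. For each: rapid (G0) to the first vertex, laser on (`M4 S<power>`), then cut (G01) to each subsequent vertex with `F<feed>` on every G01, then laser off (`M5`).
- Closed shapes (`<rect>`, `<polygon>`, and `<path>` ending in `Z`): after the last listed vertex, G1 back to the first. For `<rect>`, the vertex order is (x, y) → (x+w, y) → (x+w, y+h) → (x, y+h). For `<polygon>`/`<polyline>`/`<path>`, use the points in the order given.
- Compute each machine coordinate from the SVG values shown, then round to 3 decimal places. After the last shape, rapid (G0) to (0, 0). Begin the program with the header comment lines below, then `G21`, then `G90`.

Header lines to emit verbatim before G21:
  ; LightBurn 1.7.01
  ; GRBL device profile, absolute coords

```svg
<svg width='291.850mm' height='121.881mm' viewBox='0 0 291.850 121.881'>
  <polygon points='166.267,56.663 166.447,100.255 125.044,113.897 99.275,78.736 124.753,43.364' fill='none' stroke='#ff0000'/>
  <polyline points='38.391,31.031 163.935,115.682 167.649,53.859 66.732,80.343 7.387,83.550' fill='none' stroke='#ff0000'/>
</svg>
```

; LightBurn 1.7.01
; GRBL device profile, absolute coords
G21
G90
G0 X166.267 Y65.218
M4 S522
G01 X166.447 Y21.626 F1864
G01 X125.044 Y7.984 F1864
G01 X99.275 Y43.145 F1864
G01 X124.753 Y78.517 F1864
G01 X166.267 Y65.218 F1864
M5
G0 X38.391 Y90.850
M4 S522
G01 X163.935 Y6.199 F1864
G01 X167.649 Y68.022 F1864
G01 X66.732 Y41.538 F1864
G01 X7.387 Y38.331 F1864
M5
G0 X0.000 Y0.000

viewBox `0 0 291.850 121.881` with mm width/height → 1 unit = 1 mm. Flip: y_m = 121.881 − y_svg.

**Shape 1** — `<polygon>` regular polygon, stroke `#ff0000` → score (S522, F1864). Machine vertices: (166.267,65.218) → (166.447,21.626) → (125.044,7.984) → (99.275,43.145) → (124.753,78.517) → (166.267,65.218). Closed: final G1 returns to the first vertex.

**Shape 2** — `<polyline>` open polyline, stroke `#ff0000` → score (S522, F1864). Machine vertices: (38.391,90.850) → (163.935,6.199) → (167.649,68.022) → (66.732,41.538) → (7.387,38.331). Open path.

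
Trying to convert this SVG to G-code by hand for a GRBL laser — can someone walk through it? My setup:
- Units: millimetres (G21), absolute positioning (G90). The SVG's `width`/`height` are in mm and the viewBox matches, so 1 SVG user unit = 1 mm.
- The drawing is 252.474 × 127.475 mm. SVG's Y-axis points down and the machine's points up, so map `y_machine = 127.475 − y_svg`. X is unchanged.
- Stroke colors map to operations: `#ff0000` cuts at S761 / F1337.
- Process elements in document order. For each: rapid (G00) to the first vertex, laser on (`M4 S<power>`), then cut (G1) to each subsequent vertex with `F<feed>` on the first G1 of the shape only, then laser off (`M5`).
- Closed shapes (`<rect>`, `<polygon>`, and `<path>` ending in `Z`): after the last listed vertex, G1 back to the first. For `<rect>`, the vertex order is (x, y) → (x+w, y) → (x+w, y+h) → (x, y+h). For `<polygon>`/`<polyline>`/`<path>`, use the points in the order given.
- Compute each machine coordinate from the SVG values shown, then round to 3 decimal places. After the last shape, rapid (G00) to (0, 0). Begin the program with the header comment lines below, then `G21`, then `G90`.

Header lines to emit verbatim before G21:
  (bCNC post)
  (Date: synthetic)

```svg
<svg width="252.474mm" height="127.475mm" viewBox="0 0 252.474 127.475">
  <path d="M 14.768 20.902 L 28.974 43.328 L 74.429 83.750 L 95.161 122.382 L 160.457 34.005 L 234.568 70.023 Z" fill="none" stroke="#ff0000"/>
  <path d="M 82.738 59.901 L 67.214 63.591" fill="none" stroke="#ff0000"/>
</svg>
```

viewBox `0 0 252.474 127.475` with mm width/height → 1 unit = 1 mm. Flip: y_m = 127.475 − y_svg.

**Shape 1** — `<path>` closed polygon, stroke `#ff0000` → cut (S761, F1337). Machine vertices: (14.768,106.573) → (28.974,84.147) → (74.429,43.725) → (95.161,5.093) → (160.457,93.470) → (234.568,57.452) → (14.768,106.573). Closed: final G1 returns to the first vertex.

**Shape 2** — `<path>` line segment, stroke `#ff0000` → cut (S761, F1337). Machine vertices: (82.738,67.574) → (67.214,63.884). Open path.

(bCNC post)
(Date: synthetic)
G21
G90
G00 X14.768 Y106.573
M4 S761
G1 X28.974 Y84.147 F1337
G1 X74.429 Y43.725
G1 X95.161 Y5.093
G1 X160.457 Y93.470
G1 X234.568 Y57.452
G1 X14.768 Y106.573
M5
G00 X82.738 Y67.574
M4 S761
G1 X67.214 Y63.884 F1337
M5
G00 X0.000 Y0.000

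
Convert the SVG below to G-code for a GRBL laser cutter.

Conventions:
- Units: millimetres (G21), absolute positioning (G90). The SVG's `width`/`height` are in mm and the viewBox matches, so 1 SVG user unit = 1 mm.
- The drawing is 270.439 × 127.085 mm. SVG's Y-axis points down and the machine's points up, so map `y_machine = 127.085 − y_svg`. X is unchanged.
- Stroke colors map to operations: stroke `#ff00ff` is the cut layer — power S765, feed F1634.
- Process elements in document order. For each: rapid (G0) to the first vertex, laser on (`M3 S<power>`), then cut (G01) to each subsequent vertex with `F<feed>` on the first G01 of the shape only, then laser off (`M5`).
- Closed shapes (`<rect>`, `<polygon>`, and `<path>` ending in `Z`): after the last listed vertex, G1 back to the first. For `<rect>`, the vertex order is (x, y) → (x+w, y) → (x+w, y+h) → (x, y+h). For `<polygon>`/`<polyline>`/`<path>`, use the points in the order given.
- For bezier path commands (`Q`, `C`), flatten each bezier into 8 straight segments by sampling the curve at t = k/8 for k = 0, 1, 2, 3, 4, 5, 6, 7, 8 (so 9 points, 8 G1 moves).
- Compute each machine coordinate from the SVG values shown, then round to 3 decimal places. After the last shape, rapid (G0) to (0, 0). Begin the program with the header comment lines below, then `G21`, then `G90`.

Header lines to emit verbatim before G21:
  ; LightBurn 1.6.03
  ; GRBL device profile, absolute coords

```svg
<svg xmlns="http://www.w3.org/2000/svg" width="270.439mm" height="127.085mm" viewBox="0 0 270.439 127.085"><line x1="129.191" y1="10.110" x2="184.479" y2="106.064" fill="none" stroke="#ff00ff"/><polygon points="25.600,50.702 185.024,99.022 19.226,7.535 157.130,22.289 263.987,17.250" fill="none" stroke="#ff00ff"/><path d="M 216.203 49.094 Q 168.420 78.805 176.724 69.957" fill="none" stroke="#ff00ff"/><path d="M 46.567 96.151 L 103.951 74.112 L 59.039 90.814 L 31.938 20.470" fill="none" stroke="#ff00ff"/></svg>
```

; LightBurn 1.6.03
; GRBL device profile, absolute coords
G21
G90
G0 X129.191 Y116.975
M3 S765
G01 X184.479 Y21.021 F1634
M5
G0 X25.600 Y76.383
M3 S765
G01 X185.024 Y28.063 F1634
G01 X19.226 Y119.550
G01 X157.130 Y104.796
G01 X263.987 Y109.835
G01 X25.600 Y76.383
M5
G0 X216.203 Y77.991
M3 S765
G01 X205.134 Y71.166 F1634
G01 X195.817 Y65.545
G01 X188.253 Y61.130
G01 X182.442 Y57.920
G01 X178.383 Y55.914
G01 X176.077 Y55.114
G01 X175.524 Y55.518
G01 X176.724 Y57.128
M5
G0 X46.567 Y30.934
M3 S765
G01 X103.951 Y52.973 F1634
G01 X59.039 Y36.271
G01 X31.938 Y106.615
M5
G0 X0.000 Y0.000

viewBox `0 0 270.439 127.085` with mm width/height → 1 unit = 1 mm. Flip: y_m = 127.085 − y_svg.

**Shape 1** — `<line>` line segment, stroke `#ff00ff` → cut (S765, F1634). Machine vertices: (129.191,116.975) → (184.479,21.021). Open path.

**Shape 2** — `<polygon>` closed polygon, stroke `#ff00ff` → cut (S765, F1634). Machine vertices: (25.600,76.383) → (185.024,28.063) → (19.226,119.550) → (157.130,104.796) → (263.987,109.835) → (25.600,76.383). Closed: final G1 returns to the first vertex.

**Shape 3** — `<path>` quadratic bezier, stroke `#ff00ff` → cut (S765, F1634). Control points (SVG): P0=(216.203,49.094), P1=(168.420,78.805), P2=(176.724,69.957); sampled at t=k/8. Machine vertices: (216.203,77.991) → (205.134,71.166) → (195.817,65.545) → (188.253,61.130) → (182.442,57.920) → (178.383,55.914) → (176.077,55.114) → (175.524,55.518) → (176.724,57.128). Open path.

**Shape 4** — `<path>` open polyline, stroke `#ff00ff` → cut (S765, F1634). Machine vertices: (46.567,30.934) → (103.951,52.973) → (59.039,36.271) → (31.938,106.615). Open path.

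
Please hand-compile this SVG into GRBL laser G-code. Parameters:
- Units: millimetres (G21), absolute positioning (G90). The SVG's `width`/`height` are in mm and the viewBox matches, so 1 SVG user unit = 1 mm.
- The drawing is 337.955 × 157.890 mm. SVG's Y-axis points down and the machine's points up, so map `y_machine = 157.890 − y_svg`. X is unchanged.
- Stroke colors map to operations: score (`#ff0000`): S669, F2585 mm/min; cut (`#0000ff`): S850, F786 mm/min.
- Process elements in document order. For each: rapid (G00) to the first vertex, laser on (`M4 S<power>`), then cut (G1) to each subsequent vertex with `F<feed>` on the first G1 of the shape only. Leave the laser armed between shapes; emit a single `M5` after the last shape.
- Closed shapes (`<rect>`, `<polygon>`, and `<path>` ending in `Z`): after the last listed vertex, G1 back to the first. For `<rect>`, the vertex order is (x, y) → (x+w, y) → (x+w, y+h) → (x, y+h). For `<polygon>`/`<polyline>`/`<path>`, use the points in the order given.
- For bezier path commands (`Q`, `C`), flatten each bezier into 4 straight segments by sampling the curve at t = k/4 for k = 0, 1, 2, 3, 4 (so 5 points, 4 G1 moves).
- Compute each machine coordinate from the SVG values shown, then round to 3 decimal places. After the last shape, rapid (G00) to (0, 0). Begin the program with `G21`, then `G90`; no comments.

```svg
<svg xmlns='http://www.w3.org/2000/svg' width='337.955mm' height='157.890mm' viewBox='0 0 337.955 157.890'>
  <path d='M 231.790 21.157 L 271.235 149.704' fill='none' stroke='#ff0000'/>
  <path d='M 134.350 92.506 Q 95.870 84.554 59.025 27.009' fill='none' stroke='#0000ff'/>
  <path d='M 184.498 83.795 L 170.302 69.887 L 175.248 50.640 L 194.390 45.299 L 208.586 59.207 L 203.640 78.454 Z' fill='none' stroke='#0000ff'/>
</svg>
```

1 u = 1 mm; y_m = 157.890 − y.

[1] `<path>` line segment, #ff0000→score S669 F2585: (231.790,136.733) → (271.235,8.186)

[2] `<path>` quadratic bezier, #0000ff→cut S850 F786: (134.350,65.384) → (115.212,72.460) → (96.279,85.734) → (77.550,105.208) → (59.025,130.881)

[3] `<path>` regular polygon, #0000ff→cut S850 F786: (184.498,74.095) → (170.302,88.003) → (175.248,107.250) → (194.390,112.591) → (208.586,98.683) → (203.640,79.436) → (184.498,74.095) (closed)

G21
G90
G00 X231.790 Y136.733
M4 S669
G1 X271.235 Y8.186 F2585
G00 X134.350 Y65.384
M4 S850
G1 X115.212 Y72.460 F786
G1 X96.279 Y85.734
G1 X77.550 Y105.208
G1 X59.025 Y130.881
G00 X184.498 Y74.095
M4 S850
G1 X170.302 Y88.003 F786
G1 X175.248 Y107.250
G1 X194.390 Y112.591
G1 X208.586 Y98.683
G1 X203.640 Y79.436
G1 X184.498 Y74.095
M5
G00 X0.000 Y0.000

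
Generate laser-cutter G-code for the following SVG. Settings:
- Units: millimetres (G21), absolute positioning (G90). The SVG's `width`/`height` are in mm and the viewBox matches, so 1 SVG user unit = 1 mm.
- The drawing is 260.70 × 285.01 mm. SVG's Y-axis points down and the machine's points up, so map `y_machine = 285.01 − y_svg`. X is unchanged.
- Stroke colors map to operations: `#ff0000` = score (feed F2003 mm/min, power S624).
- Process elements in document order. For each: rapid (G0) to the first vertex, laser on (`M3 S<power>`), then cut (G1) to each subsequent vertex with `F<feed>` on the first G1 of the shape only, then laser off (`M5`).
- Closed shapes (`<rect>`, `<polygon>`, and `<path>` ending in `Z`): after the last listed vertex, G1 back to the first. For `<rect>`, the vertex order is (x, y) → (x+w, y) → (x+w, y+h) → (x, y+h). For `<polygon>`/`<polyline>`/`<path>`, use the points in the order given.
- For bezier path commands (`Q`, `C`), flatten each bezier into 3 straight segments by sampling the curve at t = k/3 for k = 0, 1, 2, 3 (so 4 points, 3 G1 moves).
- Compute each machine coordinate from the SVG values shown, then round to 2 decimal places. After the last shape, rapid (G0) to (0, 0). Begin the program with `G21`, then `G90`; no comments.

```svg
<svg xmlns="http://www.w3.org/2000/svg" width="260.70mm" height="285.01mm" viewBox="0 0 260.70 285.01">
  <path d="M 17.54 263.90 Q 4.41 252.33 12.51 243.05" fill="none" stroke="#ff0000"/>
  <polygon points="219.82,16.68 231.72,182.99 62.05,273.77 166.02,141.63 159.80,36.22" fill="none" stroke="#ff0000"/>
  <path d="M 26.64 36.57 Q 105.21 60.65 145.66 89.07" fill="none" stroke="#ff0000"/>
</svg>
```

1 u = 1 mm; y_m = 285.01 − y.

[1] `<path>` quadratic bezier, #ff0000→score S624 F2003: (17.54,21.11) → (11.15,28.57) → (9.47,35.52) → (12.51,41.96)

[2] `<polygon>` closed polygon, #ff0000→score S624 F2003: (219.82,268.33) → (231.72,102.02) → (62.05,11.24) → (166.02,143.38) → (159.80,248.79) → (219.82,268.33) (closed)

[3] `<path>` quadratic bezier, #ff0000→score S624 F2003: (26.64,248.44) → (74.78,231.90) → (114.46,214.40) → (145.66,195.94)

G21
G90
G0 X17.54 Y21.11
M3 S624
G1 X11.15 Y28.57 F2003
G1 X9.47 Y35.52
G1 X12.51 Y41.96
M5
G0 X219.82 Y268.33
M3 S624
G1 X231.72 Y102.02 F2003
G1 X62.05 Y11.24
G1 X166.02 Y143.38
G1 X159.80 Y248.79
G1 X219.82 Y268.33
M5
G0 X26.64 Y248.44
M3 S624
G1 X74.78 Y231.90 F2003
G1 X114.46 Y214.40
G1 X145.66 Y195.94
M5
G0 X0.00 Y0.00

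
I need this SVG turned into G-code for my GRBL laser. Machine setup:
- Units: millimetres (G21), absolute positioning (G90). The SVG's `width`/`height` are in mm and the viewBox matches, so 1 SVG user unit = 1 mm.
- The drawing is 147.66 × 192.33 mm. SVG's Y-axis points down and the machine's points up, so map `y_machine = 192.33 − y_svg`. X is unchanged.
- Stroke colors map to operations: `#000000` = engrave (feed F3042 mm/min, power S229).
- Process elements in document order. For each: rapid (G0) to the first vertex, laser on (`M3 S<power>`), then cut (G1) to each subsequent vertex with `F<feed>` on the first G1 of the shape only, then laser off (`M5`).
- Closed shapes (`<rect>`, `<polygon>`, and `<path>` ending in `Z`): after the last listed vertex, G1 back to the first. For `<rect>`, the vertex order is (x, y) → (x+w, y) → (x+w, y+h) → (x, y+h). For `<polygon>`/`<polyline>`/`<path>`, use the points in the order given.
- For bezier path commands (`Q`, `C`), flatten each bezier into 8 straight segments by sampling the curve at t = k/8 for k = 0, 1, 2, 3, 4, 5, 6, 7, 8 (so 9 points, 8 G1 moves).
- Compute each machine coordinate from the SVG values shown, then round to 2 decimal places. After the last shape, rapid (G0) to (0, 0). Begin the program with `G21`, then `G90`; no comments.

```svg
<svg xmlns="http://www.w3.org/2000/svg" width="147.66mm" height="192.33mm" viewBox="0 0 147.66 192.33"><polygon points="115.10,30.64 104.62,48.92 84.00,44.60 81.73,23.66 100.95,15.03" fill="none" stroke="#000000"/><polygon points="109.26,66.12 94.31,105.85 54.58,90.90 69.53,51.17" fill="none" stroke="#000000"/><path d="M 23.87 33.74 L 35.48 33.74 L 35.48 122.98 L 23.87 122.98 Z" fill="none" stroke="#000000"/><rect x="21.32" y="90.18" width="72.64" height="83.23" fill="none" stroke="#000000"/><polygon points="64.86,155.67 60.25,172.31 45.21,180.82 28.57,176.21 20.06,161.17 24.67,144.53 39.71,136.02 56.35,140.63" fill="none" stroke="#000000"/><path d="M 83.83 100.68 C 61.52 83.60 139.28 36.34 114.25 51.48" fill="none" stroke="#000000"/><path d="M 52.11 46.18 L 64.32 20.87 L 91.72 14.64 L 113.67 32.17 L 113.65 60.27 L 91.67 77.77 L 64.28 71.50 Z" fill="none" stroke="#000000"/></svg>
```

G21
G90
G0 X115.10 Y161.69
M3 S229
G1 X104.62 Y143.41 F3042
G1 X84.00 Y147.73
G1 X81.73 Y168.67
G1 X100.95 Y177.30
G1 X115.10 Y161.69
M5
G0 X109.26 Y126.21
M3 S229
G1 X94.31 Y86.48 F3042
G1 X54.58 Y101.43
G1 X69.53 Y141.16
G1 X109.26 Y126.21
M5
G0 X23.87 Y158.59
M3 S229
G1 X35.48 Y158.59 F3042
G1 X35.48 Y69.35
G1 X23.87 Y69.35
G1 X23.87 Y158.59
M5
G0 X21.32 Y102.15
M3 S229
G1 X93.96 Y102.15 F3042
G1 X93.96 Y18.92
G1 X21.32 Y18.92
G1 X21.32 Y102.15
M5
G0 X64.86 Y36.66
M3 S229
G1 X60.25 Y20.02 F3042
G1 X45.21 Y11.51
G1 X28.57 Y16.12
G1 X20.06 Y31.16
G1 X24.67 Y47.80
G1 X39.71 Y56.31
G1 X56.35 Y51.70
G1 X64.86 Y36.66
M5
G0 X83.83 Y91.65
M3 S229
G1 X79.76 Y99.29 F3042
G1 X82.69 Y108.67
G1 X90.25 Y118.72
G1 X100.06 Y128.33
G1 X109.74 Y136.44
G1 X116.92 Y141.95
G1 X119.21 Y143.78
G1 X114.25 Y140.85
M5
G0 X52.11 Y146.15
M3 S229
G1 X64.32 Y171.46 F3042
G1 X91.72 Y177.69
G1 X113.67 Y160.16
G1 X113.65 Y132.06
G1 X91.67 Y114.56
G1 X64.28 Y120.83
G1 X52.11 Y146.15
M5
G0 X0.00 Y0.00

viewBox `0 0 147.66 192.33` with mm width/height → 1 unit = 1 mm. Flip: y_m = 192.33 − y_svg.

**Shape 1** — `<polygon>` regular polygon, stroke `#000000` → engrave (S229, F3042). Machine vertices: (115.10,161.69) → (104.62,143.41) → (84.00,147.73) → (81.73,168.67) → (100.95,177.30) → (115.10,161.69). Closed: final G1 returns to the first vertex.

**Shape 2** — `<polygon>` regular polygon, stroke `#000000` → engrave (S229, F3042). Machine vertices: (109.26,126.21) → (94.31,86.48) → (54.58,101.43) → (69.53,141.16) → (109.26,126.21). Closed: final G1 returns to the first vertex.

**Shape 3** — `<path>` rectangle, stroke `#000000` → engrave (S229, F3042). Machine vertices: (23.87,158.59) → (35.48,158.59) → (35.48,69.35) → (23.87,69.35) → (23.87,158.59). Closed: final G1 returns to the first vertex.

**Shape 4** — `<rect>` rectangle, stroke `#000000` → engrave (S229, F3042). Machine vertices: (21.32,102.15) → (93.96,102.15) → (93.96,18.92) → (21.32,18.92) → (21.32,102.15). Closed: final G1 returns to the first vertex.

**Shape 5** — `<polygon>` regular polygon, stroke `#000000` → engrave (S229, F3042). Machine vertices: (64.86,36.66) → (60.25,20.02) → (45.21,11.51) → (28.57,16.12) → (20.06,31.16) → (24.67,47.80) → (39.71,56.31) → (56.35,51.70) → (64.86,36.66). Closed: final G1 returns to the first vertex.

**Shape 6** — `<path>` cubic bezier, stroke `#000000` → engrave (S229, F3042). Control points (SVG): P0=(83.83,100.68), P1=(61.52,83.60), P2=(139.28,36.34), P3=(114.25,51.48); sampled at t=k/8. Machine vertices: (83.83,91.65) → (79.76,99.29) → (82.69,108.67) → (90.25,118.72) → (100.06,128.33) → (109.74,136.44) → (116.92,141.95) → (119.21,143.78) → (114.25,140.85). Open path.

**Shape 7** — `<path>` regular polygon, stroke `#000000` → engrave (S229, F3042). Machine vertices: (52.11,146.15) → (64.32,171.46) → (91.72,177.69) → (113.67,160.16) → (113.65,132.06) → (91.67,114.56) → (64.28,120.83) → (52.11,146.15). Closed: final G1 returns to the first vertex.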